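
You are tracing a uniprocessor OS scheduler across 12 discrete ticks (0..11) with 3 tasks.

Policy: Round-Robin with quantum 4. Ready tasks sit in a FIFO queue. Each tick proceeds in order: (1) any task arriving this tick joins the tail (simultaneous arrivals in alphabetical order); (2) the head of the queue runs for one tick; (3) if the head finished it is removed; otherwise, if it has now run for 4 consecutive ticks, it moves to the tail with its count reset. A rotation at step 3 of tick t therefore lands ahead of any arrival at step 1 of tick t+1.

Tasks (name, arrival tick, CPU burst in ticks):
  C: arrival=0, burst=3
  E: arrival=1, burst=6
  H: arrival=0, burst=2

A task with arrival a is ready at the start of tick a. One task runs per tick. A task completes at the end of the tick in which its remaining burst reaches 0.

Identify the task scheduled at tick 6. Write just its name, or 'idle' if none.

running at tick 6 = E

t=0: queue=[C,H] q_used=0 → run C
t=1: queue=[C,H,E] q_used=1 → run C
t=2: queue=[C,H,E] q_used=2 → run C
t=3: queue=[H,E] q_used=0 → run H
t=4: queue=[H,E] q_used=1 → run H
t=5: queue=[E] q_used=0 → run E
t=6: queue=[E] q_used=1 → run E
t=7: queue=[E] q_used=2 → run E
t=8: queue=[E] q_used=3 → run E
t=9: queue=[E] q_used=0 → run E
t=10: queue=[E] q_used=1 → run E
t=11: (idle)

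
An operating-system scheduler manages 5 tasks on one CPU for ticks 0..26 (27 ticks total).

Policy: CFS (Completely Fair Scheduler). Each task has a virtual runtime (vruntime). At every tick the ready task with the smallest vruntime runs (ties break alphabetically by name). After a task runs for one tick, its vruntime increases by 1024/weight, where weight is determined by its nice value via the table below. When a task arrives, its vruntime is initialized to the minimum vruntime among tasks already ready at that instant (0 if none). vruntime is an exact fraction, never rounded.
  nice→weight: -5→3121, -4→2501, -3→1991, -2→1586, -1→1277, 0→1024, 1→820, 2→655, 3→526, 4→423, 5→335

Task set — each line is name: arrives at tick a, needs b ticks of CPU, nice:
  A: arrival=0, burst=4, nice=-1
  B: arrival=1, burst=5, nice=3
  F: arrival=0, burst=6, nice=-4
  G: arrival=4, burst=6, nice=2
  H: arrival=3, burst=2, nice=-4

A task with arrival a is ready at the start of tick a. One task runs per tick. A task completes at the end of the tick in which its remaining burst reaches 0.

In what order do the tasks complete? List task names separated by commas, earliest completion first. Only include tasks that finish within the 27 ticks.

t=0: vr[A=0 F=0] → run A
t=1: vr[A=1024/1277 B=0 F=0] → run B
t=2: vr[A=1024/1277 B=512/263 F=0] → run F
t=3: vr[A=1024/1277 B=512/263 F=1024/2501 H=1024/2501] → run F
t=4: vr[A=1024/1277 B=512/263 F=2048/2501 G=1024/2501 H=1024/2501] → run G
t=5: vr[A=1024/1277 B=512/263 F=2048/2501 G=3231744/1638155 H=1024/2501] → run H
t=6: vr[A=1024/1277 B=512/263 F=2048/2501 G=3231744/1638155 H=2048/2501] → run A
t=7: vr[A=2048/1277 B=512/263 F=2048/2501 G=3231744/1638155 H=2048/2501] → run F
t=8: vr[A=2048/1277 B=512/263 F=3072/2501 G=3231744/1638155 H=2048/2501] → run H
t=9: vr[A=2048/1277 B=512/263 F=3072/2501 G=3231744/1638155] → run F
t=10: vr[A=2048/1277 B=512/263 F=4096/2501 G=3231744/1638155] → run A
t=11: vr[A=3072/1277 B=512/263 F=4096/2501 G=3231744/1638155] → run F
t=12: vr[A=3072/1277 B=512/263 F=5120/2501 G=3231744/1638155] → run B
t=13: vr[A=3072/1277 B=1024/263 F=5120/2501 G=3231744/1638155] → run G
t=14: vr[A=3072/1277 B=1024/263 F=5120/2501 G=5792768/1638155] → run F
t=15: vr[A=3072/1277 B=1024/263 G=5792768/1638155] → run A
t=16: vr[B=1024/263 G=5792768/1638155] → run G
t=17: vr[B=1024/263 G=8353792/1638155] → run B
t=18: vr[B=1536/263 G=8353792/1638155] → run G
t=19: vr[B=1536/263 G=10914816/1638155] → run B
t=20: vr[B=2048/263 G=10914816/1638155] → run G
t=21: vr[B=2048/263 G=2695168/327631] → run B
t=22: vr[G=2695168/327631] → run G
t=23: (idle)
t=24: (idle)
t=25: (idle)
t=26: (idle)

completion order = H, F, A, B, G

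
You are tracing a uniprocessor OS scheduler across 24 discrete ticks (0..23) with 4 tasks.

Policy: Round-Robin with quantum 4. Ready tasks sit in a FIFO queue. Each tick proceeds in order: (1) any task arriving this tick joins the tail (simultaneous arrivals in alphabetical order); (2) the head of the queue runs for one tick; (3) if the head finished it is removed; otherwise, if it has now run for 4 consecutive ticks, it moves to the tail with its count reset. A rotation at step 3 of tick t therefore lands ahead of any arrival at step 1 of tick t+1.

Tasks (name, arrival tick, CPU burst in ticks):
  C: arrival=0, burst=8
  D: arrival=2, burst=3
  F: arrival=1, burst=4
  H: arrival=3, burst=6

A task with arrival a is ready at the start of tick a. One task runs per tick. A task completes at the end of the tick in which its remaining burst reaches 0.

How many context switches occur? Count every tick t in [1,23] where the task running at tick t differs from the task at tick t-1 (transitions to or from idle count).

context switches = 6

t=0: queue=[C] q_used=0 → run C
t=1: queue=[C,F] q_used=1 → run C
t=2: queue=[C,F,D] q_used=2 → run C
t=3: queue=[C,F,D,H] q_used=3 → run C
t=4: queue=[F,D,H,C] q_used=0 → run F
t=5: queue=[F,D,H,C] q_used=1 → run F
t=6: queue=[F,D,H,C] q_used=2 → run F
t=7: queue=[F,D,H,C] q_used=3 → run F
t=8: queue=[D,H,C] q_used=0 → run D
t=9: queue=[D,H,C] q_used=1 → run D
t=10: queue=[D,H,C] q_used=2 → run D
t=11: queue=[H,C] q_used=0 → run H
t=12: queue=[H,C] q_used=1 → run H
t=13: queue=[H,C] q_used=2 → run H
t=14: queue=[H,C] q_used=3 → run H
t=15: queue=[C,H] q_used=0 → run C
t=16: queue=[C,H] q_used=1 → run C
t=17: queue=[C,H] q_used=2 → run C
t=18: queue=[C,H] q_used=3 → run C
t=19: queue=[H] q_used=0 → run H
t=20: queue=[H] q_used=1 → run H
t=21: (idle)
t=22: (idle)
t=23: (idle)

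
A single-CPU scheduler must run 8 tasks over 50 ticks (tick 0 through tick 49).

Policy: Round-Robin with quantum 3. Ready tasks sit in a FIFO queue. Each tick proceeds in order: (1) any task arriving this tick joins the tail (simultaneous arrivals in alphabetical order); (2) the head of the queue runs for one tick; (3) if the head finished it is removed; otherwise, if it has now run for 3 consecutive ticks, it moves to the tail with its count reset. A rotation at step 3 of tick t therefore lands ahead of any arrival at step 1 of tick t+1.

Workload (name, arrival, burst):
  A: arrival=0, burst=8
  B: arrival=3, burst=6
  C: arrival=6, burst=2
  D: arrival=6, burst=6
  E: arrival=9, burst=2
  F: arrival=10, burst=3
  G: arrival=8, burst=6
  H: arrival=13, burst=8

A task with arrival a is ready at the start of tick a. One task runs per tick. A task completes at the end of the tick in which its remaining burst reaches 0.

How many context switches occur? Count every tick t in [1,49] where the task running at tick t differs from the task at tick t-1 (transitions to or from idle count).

t=0: queue=[A] q_used=0 → run A
t=1: queue=[A] q_used=1 → run A
t=2: queue=[A] q_used=2 → run A
t=3: queue=[A,B] q_used=0 → run A
t=4: queue=[A,B] q_used=1 → run A
t=5: queue=[A,B] q_used=2 → run A
t=6: queue=[B,A,C,D] q_used=0 → run B
t=7: queue=[B,A,C,D] q_used=1 → run B
t=8: queue=[B,A,C,D,G] q_used=2 → run B
t=9: queue=[A,C,D,G,B,E] q_used=0 → run A
t=10: queue=[A,C,D,G,B,E,F] q_used=1 → run A
t=11: queue=[C,D,G,B,E,F] q_used=0 → run C
t=12: queue=[C,D,G,B,E,F] q_used=1 → run C
t=13: queue=[D,G,B,E,F,H] q_used=0 → run D
t=14: queue=[D,G,B,E,F,H] q_used=1 → run D
t=15: queue=[D,G,B,E,F,H] q_used=2 → run D
t=16: queue=[G,B,E,F,H,D] q_used=0 → run G
t=17: queue=[G,B,E,F,H,D] q_used=1 → run G
t=18: queue=[G,B,E,F,H,D] q_used=2 → run G
t=19: queue=[B,E,F,H,D,G] q_used=0 → run B
t=20: queue=[B,E,F,H,D,G] q_used=1 → run B
t=21: queue=[B,E,F,H,D,G] q_used=2 → run B
t=22: queue=[E,F,H,D,G] q_used=0 → run E
t=23: queue=[E,F,H,D,G] q_used=1 → run E
t=24: queue=[F,H,D,G] q_used=0 → run F
t=25: queue=[F,H,D,G] q_used=1 → run F
t=26: queue=[F,H,D,G] q_used=2 → run F
t=27: queue=[H,D,G] q_used=0 → run H
t=28: queue=[H,D,G] q_used=1 → run H
t=29: queue=[H,D,G] q_used=2 → run H
t=30: queue=[D,G,H] q_used=0 → run D
t=31: queue=[D,G,H] q_used=1 → run D
t=32: queue=[D,G,H] q_used=2 → run D
t=33: queue=[G,H] q_used=0 → run G
t=34: queue=[G,H] q_used=1 → run G
t=35: queue=[G,H] q_used=2 → run G
t=36: queue=[H] q_used=0 → run H
t=37: queue=[H] q_used=1 → run H
t=38: queue=[H] q_used=2 → run H
t=39: queue=[H] q_used=0 → run H
t=40: queue=[H] q_used=1 → run H
t=41: (idle)
t=42: (idle)
t=43: (idle)
t=44: (idle)
t=45: (idle)
t=46: (idle)
t=47: (idle)
t=48: (idle)
t=49: (idle)

context switches = 13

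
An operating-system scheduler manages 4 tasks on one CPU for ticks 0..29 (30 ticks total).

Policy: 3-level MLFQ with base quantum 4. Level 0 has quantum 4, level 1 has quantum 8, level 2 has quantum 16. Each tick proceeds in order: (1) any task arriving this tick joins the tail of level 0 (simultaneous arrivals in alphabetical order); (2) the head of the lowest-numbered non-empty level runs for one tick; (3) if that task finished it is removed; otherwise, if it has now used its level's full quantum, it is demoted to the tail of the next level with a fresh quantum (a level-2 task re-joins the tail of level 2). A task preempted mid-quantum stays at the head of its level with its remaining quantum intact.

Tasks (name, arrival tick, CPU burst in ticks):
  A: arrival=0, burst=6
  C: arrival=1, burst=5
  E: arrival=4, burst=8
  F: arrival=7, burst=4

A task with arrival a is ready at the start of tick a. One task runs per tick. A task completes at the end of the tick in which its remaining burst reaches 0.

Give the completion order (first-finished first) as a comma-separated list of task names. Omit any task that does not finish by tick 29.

t=0: L0/L1/L2 = A/-/- → run A
t=1: L0/L1/L2 = AC/-/- → run A
t=2: L0/L1/L2 = AC/-/- → run A
t=3: L0/L1/L2 = AC/-/- → run A
t=4: L0/L1/L2 = CE/A/- → run C
t=5: L0/L1/L2 = CE/A/- → run C
t=6: L0/L1/L2 = CE/A/- → run C
t=7: L0/L1/L2 = CEF/A/- → run C
t=8: L0/L1/L2 = EF/AC/- → run E
t=9: L0/L1/L2 = EF/AC/- → run E
t=10: L0/L1/L2 = EF/AC/- → run E
t=11: L0/L1/L2 = EF/AC/- → run E
t=12: L0/L1/L2 = F/ACE/- → run F
t=13: L0/L1/L2 = F/ACE/- → run F
t=14: L0/L1/L2 = F/ACE/- → run F
t=15: L0/L1/L2 = F/ACE/- → run F
t=16: L0/L1/L2 = -/ACE/- → run A
t=17: L0/L1/L2 = -/ACE/- → run A
t=18: L0/L1/L2 = -/CE/- → run C
t=19: L0/L1/L2 = -/E/- → run E
t=20: L0/L1/L2 = -/E/- → run E
t=21: L0/L1/L2 = -/E/- → run E
t=22: L0/L1/L2 = -/E/- → run E
t=23: (idle)
t=24: (idle)
t=25: (idle)
t=26: (idle)
t=27: (idle)
t=28: (idle)
t=29: (idle)

completion order = F, A, C, E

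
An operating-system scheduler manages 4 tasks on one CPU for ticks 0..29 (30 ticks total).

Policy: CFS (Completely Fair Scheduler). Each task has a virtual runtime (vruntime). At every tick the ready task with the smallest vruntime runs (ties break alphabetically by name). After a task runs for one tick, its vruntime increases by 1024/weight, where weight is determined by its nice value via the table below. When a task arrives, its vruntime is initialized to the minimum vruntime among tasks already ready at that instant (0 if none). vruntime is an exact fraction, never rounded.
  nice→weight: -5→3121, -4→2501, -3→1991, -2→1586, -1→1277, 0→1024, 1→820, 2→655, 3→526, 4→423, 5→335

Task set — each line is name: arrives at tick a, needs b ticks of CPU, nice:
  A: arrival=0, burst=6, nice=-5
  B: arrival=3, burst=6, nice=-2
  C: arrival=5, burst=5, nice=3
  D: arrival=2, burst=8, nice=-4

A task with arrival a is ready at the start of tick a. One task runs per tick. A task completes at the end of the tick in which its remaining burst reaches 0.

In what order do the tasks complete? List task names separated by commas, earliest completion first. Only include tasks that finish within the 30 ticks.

t=0: vr[A=0] → run A
t=1: vr[A=1024/3121] → run A
t=2: vr[A=2048/3121 D=2048/3121] → run A
t=3: vr[A=3072/3121 B=2048/3121 D=2048/3121] → run B
t=4: vr[A=3072/3121 B=3222016/2474953 D=2048/3121] → run D
t=5: vr[A=3072/3121 B=3222016/2474953 C=3072/3121 D=8317952/7805621] → run A
t=6: vr[A=4096/3121 B=3222016/2474953 C=3072/3121 D=8317952/7805621] → run C
t=7: vr[A=4096/3121 B=3222016/2474953 C=2405888/820823 D=8317952/7805621] → run D
t=8: vr[A=4096/3121 B=3222016/2474953 C=2405888/820823 D=11513856/7805621] → run B
t=9: vr[A=4096/3121 B=4819968/2474953 C=2405888/820823 D=11513856/7805621] → run A
t=10: vr[A=5120/3121 B=4819968/2474953 C=2405888/820823 D=11513856/7805621] → run D
t=11: vr[A=5120/3121 B=4819968/2474953 C=2405888/820823 D=14709760/7805621] → run A
t=12: vr[B=4819968/2474953 C=2405888/820823 D=14709760/7805621] → run D
t=13: vr[B=4819968/2474953 C=2405888/820823 D=17905664/7805621] → run B
t=14: vr[B=6417920/2474953 C=2405888/820823 D=17905664/7805621] → run D
t=15: vr[B=6417920/2474953 C=2405888/820823 D=21101568/7805621] → run B
t=16: vr[B=8015872/2474953 C=2405888/820823 D=21101568/7805621] → run D
t=17: vr[B=8015872/2474953 C=2405888/820823 D=24297472/7805621] → run C
t=18: vr[B=8015872/2474953 C=4003840/820823 D=24297472/7805621] → run D
t=19: vr[B=8015872/2474953 C=4003840/820823 D=27493376/7805621] → run B
t=20: vr[B=9613824/2474953 C=4003840/820823 D=27493376/7805621] → run D
t=21: vr[B=9613824/2474953 C=4003840/820823] → run B
t=22: vr[C=4003840/820823] → run C
t=23: vr[C=5601792/820823] → run C
t=24: vr[C=7199744/820823] → run C
t=25: (idle)
t=26: (idle)
t=27: (idle)
t=28: (idle)
t=29: (idle)

completion order = A, D, B, C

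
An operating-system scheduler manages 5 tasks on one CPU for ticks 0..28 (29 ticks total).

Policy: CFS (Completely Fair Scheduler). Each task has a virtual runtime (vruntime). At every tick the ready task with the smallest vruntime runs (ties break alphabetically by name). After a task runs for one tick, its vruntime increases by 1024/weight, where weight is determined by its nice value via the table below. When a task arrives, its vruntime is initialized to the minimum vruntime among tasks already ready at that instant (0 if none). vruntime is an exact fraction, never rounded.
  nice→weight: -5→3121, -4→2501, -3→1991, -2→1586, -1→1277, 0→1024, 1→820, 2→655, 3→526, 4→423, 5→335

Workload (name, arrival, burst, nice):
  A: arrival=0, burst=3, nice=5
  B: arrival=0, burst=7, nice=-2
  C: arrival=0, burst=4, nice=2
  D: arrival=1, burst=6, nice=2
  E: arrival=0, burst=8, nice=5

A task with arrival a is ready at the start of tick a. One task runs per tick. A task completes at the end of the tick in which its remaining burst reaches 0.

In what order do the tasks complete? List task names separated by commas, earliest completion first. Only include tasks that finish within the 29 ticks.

completion order = B, C, A, D, E

t=0: vr[A=0 B=0 C=0 E=0] → run A
t=1: vr[A=1024/335 B=0 C=0 D=0 E=0] → run B
t=2: vr[A=1024/335 B=512/793 C=0 D=0 E=0] → run C
t=3: vr[A=1024/335 B=512/793 C=1024/655 D=0 E=0] → run D
t=4: vr[A=1024/335 B=512/793 C=1024/655 D=1024/655 E=0] → run E
t=5: vr[A=1024/335 B=512/793 C=1024/655 D=1024/655 E=1024/335] → run B
t=6: vr[A=1024/335 B=1024/793 C=1024/655 D=1024/655 E=1024/335] → run B
t=7: vr[A=1024/335 B=1536/793 C=1024/655 D=1024/655 E=1024/335] → run C
t=8: vr[A=1024/335 B=1536/793 C=2048/655 D=1024/655 E=1024/335] → run D
t=9: vr[A=1024/335 B=1536/793 C=2048/655 D=2048/655 E=1024/335] → run B
t=10: vr[A=1024/335 B=2048/793 C=2048/655 D=2048/655 E=1024/335] → run B
t=11: vr[A=1024/335 B=2560/793 C=2048/655 D=2048/655 E=1024/335] → run A
t=12: vr[A=2048/335 B=2560/793 C=2048/655 D=2048/655 E=1024/335] → run E
t=13: vr[A=2048/335 B=2560/793 C=2048/655 D=2048/655 E=2048/335] → run C
t=14: vr[A=2048/335 B=2560/793 C=3072/655 D=2048/655 E=2048/335] → run D
t=15: vr[A=2048/335 B=2560/793 C=3072/655 D=3072/655 E=2048/335] → run B
t=16: vr[A=2048/335 B=3072/793 C=3072/655 D=3072/655 E=2048/335] → run B
t=17: vr[A=2048/335 C=3072/655 D=3072/655 E=2048/335] → run C
t=18: vr[A=2048/335 D=3072/655 E=2048/335] → run D
t=19: vr[A=2048/335 D=4096/655 E=2048/335] → run A
t=20: vr[D=4096/655 E=2048/335] → run E
t=21: vr[D=4096/655 E=3072/335] → run D
t=22: vr[D=1024/131 E=3072/335] → run D
t=23: vr[E=3072/335] → run E
t=24: vr[E=4096/335] → run E
t=25: vr[E=1024/67] → run E
t=26: vr[E=6144/335] → run E
t=27: vr[E=7168/335] → run E
t=28: (idle)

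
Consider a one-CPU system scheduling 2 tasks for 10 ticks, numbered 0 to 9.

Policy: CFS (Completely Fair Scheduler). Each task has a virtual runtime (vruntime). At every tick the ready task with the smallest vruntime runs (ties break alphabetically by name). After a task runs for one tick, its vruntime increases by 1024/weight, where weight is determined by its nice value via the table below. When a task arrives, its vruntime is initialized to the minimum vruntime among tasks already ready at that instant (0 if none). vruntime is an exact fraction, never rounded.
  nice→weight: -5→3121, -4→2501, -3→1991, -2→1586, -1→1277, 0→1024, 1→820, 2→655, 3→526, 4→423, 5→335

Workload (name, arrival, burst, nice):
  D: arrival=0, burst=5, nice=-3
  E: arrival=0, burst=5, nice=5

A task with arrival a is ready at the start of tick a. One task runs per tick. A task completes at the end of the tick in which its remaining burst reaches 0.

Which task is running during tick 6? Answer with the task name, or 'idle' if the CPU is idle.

running at tick 6 = E

t=0: vr[D=0 E=0] → run D
t=1: vr[D=1024/1991 E=0] → run E
t=2: vr[D=1024/1991 E=1024/335] → run D
t=3: vr[D=2048/1991 E=1024/335] → run D
t=4: vr[D=3072/1991 E=1024/335] → run D
t=5: vr[D=4096/1991 E=1024/335] → run D
t=6: vr[E=1024/335] → run E
t=7: vr[E=2048/335] → run E
t=8: vr[E=3072/335] → run E
t=9: vr[E=4096/335] → run E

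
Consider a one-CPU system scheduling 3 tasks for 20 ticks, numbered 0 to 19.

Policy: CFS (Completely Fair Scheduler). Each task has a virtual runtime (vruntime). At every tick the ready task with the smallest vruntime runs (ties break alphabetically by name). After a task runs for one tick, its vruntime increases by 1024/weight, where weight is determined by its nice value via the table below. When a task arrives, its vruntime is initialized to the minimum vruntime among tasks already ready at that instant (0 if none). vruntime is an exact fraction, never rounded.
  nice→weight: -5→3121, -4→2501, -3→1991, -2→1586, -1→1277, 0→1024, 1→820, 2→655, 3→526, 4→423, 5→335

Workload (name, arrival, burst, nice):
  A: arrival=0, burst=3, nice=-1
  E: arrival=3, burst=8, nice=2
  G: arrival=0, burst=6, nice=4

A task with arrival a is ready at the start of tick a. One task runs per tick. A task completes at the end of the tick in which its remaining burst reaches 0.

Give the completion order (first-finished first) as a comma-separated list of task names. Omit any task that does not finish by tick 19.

t=0: vr[A=0 G=0] → run A
t=1: vr[A=1024/1277 G=0] → run G
t=2: vr[A=1024/1277 G=1024/423] → run A
t=3: vr[A=2048/1277 E=2048/1277 G=1024/423] → run A
t=4: vr[E=2048/1277 G=1024/423] → run E
t=5: vr[E=2649088/836435 G=1024/423] → run G
t=6: vr[E=2649088/836435 G=2048/423] → run E
t=7: vr[E=3956736/836435 G=2048/423] → run E
t=8: vr[E=5264384/836435 G=2048/423] → run G
t=9: vr[E=5264384/836435 G=1024/141] → run E
t=10: vr[E=6572032/836435 G=1024/141] → run G
t=11: vr[E=6572032/836435 G=4096/423] → run E
t=12: vr[E=1575936/167287 G=4096/423] → run E
t=13: vr[E=9187328/836435 G=4096/423] → run G
t=14: vr[E=9187328/836435 G=5120/423] → run E
t=15: vr[E=10494976/836435 G=5120/423] → run G
t=16: vr[E=10494976/836435] → run E
t=17: (idle)
t=18: (idle)
t=19: (idle)

completion order = A, G, E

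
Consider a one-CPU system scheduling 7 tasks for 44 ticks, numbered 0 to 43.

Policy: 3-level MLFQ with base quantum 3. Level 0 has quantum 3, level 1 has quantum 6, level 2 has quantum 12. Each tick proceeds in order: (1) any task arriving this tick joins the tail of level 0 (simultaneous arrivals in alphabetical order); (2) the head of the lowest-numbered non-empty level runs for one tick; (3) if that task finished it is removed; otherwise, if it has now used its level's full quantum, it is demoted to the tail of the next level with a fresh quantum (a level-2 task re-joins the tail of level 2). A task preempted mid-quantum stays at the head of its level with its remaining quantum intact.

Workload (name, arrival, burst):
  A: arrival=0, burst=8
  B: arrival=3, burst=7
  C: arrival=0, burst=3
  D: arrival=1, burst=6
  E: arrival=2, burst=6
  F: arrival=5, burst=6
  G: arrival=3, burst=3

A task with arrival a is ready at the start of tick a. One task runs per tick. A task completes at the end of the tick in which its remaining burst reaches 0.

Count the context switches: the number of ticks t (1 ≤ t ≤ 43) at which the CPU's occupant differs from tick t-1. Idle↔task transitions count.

t=0: L0/L1/L2 = AC/-/- → run A
t=1: L0/L1/L2 = ACD/-/- → run A
t=2: L0/L1/L2 = ACDE/-/- → run A
t=3: L0/L1/L2 = CDEBG/A/- → run C
t=4: L0/L1/L2 = CDEBG/A/- → run C
t=5: L0/L1/L2 = CDEBGF/A/- → run C
t=6: L0/L1/L2 = DEBGF/A/- → run D
t=7: L0/L1/L2 = DEBGF/A/- → run D
t=8: L0/L1/L2 = DEBGF/A/- → run D
t=9: L0/L1/L2 = EBGF/AD/- → run E
t=10: L0/L1/L2 = EBGF/AD/- → run E
t=11: L0/L1/L2 = EBGF/AD/- → run E
t=12: L0/L1/L2 = BGF/ADE/- → run B
t=13: L0/L1/L2 = BGF/ADE/- → run B
t=14: L0/L1/L2 = BGF/ADE/- → run B
t=15: L0/L1/L2 = GF/ADEB/- → run G
t=16: L0/L1/L2 = GF/ADEB/- → run G
t=17: L0/L1/L2 = GF/ADEB/- → run G
t=18: L0/L1/L2 = F/ADEB/- → run F
t=19: L0/L1/L2 = F/ADEB/- → run F
t=20: L0/L1/L2 = F/ADEB/- → run F
t=21: L0/L1/L2 = -/ADEBF/- → run A
t=22: L0/L1/L2 = -/ADEBF/- → run A
t=23: L0/L1/L2 = -/ADEBF/- → run A
t=24: L0/L1/L2 = -/ADEBF/- → run A
t=25: L0/L1/L2 = -/ADEBF/- → run A
t=26: L0/L1/L2 = -/DEBF/- → run D
t=27: L0/L1/L2 = -/DEBF/- → run D
t=28: L0/L1/L2 = -/DEBF/- → run D
t=29: L0/L1/L2 = -/EBF/- → run E
t=30: L0/L1/L2 = -/EBF/- → run E
t=31: L0/L1/L2 = -/EBF/- → run E
t=32: L0/L1/L2 = -/BF/- → run B
t=33: L0/L1/L2 = -/BF/- → run B
t=34: L0/L1/L2 = -/BF/- → run B
t=35: L0/L1/L2 = -/BF/- → run B
t=36: L0/L1/L2 = -/F/- → run F
t=37: L0/L1/L2 = -/F/- → run F
t=38: L0/L1/L2 = -/F/- → run F
t=39: (idle)
t=40: (idle)
t=41: (idle)
t=42: (idle)
t=43: (idle)

context switches = 12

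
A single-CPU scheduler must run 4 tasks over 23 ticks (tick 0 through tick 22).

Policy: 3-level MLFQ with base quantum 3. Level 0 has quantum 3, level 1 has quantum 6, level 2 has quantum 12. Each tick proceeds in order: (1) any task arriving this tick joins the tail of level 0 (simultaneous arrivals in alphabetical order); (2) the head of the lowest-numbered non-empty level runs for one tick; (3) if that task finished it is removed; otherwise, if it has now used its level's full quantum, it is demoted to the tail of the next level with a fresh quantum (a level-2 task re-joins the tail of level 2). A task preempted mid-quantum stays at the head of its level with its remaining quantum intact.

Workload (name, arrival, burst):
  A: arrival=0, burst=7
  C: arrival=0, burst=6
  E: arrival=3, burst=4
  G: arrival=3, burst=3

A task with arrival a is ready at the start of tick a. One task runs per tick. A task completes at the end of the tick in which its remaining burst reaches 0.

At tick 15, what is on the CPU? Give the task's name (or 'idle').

running at tick 15 = A

t=0: L0/L1/L2 = AC/-/- → run A
t=1: L0/L1/L2 = AC/-/- → run A
t=2: L0/L1/L2 = AC/-/- → run A
t=3: L0/L1/L2 = CEG/A/- → run C
t=4: L0/L1/L2 = CEG/A/- → run C
t=5: L0/L1/L2 = CEG/A/- → run C
t=6: L0/L1/L2 = EG/AC/- → run E
t=7: L0/L1/L2 = EG/AC/- → run E
t=8: L0/L1/L2 = EG/AC/- → run E
t=9: L0/L1/L2 = G/ACE/- → run G
t=10: L0/L1/L2 = G/ACE/- → run G
t=11: L0/L1/L2 = G/ACE/- → run G
t=12: L0/L1/L2 = -/ACE/- → run A
t=13: L0/L1/L2 = -/ACE/- → run A
t=14: L0/L1/L2 = -/ACE/- → run A
t=15: L0/L1/L2 = -/ACE/- → run A
t=16: L0/L1/L2 = -/CE/- → run C
t=17: L0/L1/L2 = -/CE/- → run C
t=18: L0/L1/L2 = -/CE/- → run C
t=19: L0/L1/L2 = -/E/- → run E
t=20: (idle)
t=21: (idle)
t=22: (idle)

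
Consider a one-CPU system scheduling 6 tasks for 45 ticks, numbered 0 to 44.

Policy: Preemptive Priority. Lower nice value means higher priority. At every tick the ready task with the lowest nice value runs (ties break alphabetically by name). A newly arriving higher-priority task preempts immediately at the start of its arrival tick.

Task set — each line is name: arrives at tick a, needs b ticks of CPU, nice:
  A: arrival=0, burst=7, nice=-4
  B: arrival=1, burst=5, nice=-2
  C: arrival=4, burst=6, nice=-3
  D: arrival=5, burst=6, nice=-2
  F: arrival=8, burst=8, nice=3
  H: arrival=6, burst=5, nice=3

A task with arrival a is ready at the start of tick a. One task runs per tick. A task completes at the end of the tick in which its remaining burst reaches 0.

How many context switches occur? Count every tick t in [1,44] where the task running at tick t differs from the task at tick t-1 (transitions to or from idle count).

t=0: ready={A} → run A
t=1: ready={A,B} → run A
t=2: ready={A,B} → run A
t=3: ready={A,B} → run A
t=4: ready={A,B,C} → run A
t=5: ready={A,B,C,D} → run A
t=6: ready={A,B,C,D,H} → run A
t=7: ready={B,C,D,H} → run C
t=8: ready={B,C,D,F,H} → run C
t=9: ready={B,C,D,F,H} → run C
t=10: ready={B,C,D,F,H} → run C
t=11: ready={B,C,D,F,H} → run C
t=12: ready={B,C,D,F,H} → run C
t=13: ready={B,D,F,H} → run B
t=14: ready={B,D,F,H} → run B
t=15: ready={B,D,F,H} → run B
t=16: ready={B,D,F,H} → run B
t=17: ready={B,D,F,H} → run B
t=18: ready={D,F,H} → run D
t=19: ready={D,F,H} → run D
t=20: ready={D,F,H} → run D
t=21: ready={D,F,H} → run D
t=22: ready={D,F,H} → run D
t=23: ready={D,F,H} → run D
t=24: ready={F,H} → run F
t=25: ready={F,H} → run F
t=26: ready={F,H} → run F
t=27: ready={F,H} → run F
t=28: ready={F,H} → run F
t=29: ready={F,H} → run F
t=30: ready={F,H} → run F
t=31: ready={F,H} → run F
t=32: ready={H} → run H
t=33: ready={H} → run H
t=34: ready={H} → run H
t=35: ready={H} → run H
t=36: ready={H} → run H
t=37: (idle)
t=38: (idle)
t=39: (idle)
t=40: (idle)
t=41: (idle)
t=42: (idle)
t=43: (idle)
t=44: (idle)

context switches = 6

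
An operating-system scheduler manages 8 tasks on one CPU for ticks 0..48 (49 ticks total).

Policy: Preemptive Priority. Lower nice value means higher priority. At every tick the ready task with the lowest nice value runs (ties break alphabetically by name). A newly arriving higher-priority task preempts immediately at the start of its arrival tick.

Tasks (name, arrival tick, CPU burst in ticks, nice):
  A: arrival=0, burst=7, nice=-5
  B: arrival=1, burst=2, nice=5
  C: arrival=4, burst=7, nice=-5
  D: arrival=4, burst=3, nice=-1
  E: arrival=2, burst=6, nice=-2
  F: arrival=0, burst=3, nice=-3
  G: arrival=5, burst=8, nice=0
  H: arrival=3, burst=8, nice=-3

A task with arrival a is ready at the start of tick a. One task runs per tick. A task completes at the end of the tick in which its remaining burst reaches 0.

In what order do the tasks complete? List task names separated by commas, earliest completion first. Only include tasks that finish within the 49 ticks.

t=0: ready={A,F} → run A
t=1: ready={A,B,F} → run A
t=2: ready={A,B,E,F} → run A
t=3: ready={A,B,E,F,H} → run A
t=4: ready={A,B,C,D,E,F,H} → run A
t=5: ready={A,B,C,D,E,F,G,H} → run A
t=6: ready={A,B,C,D,E,F,G,H} → run A
t=7: ready={B,C,D,E,F,G,H} → run C
t=8: ready={B,C,D,E,F,G,H} → run C
t=9: ready={B,C,D,E,F,G,H} → run C
t=10: ready={B,C,D,E,F,G,H} → run C
t=11: ready={B,C,D,E,F,G,H} → run C
t=12: ready={B,C,D,E,F,G,H} → run C
t=13: ready={B,C,D,E,F,G,H} → run C
t=14: ready={B,D,E,F,G,H} → run F
t=15: ready={B,D,E,F,G,H} → run F
t=16: ready={B,D,E,F,G,H} → run F
t=17: ready={B,D,E,G,H} → run H
t=18: ready={B,D,E,G,H} → run H
t=19: ready={B,D,E,G,H} → run H
t=20: ready={B,D,E,G,H} → run H
t=21: ready={B,D,E,G,H} → run H
t=22: ready={B,D,E,G,H} → run H
t=23: ready={B,D,E,G,H} → run H
t=24: ready={B,D,E,G,H} → run H
t=25: ready={B,D,E,G} → run E
t=26: ready={B,D,E,G} → run E
t=27: ready={B,D,E,G} → run E
t=28: ready={B,D,E,G} → run E
t=29: ready={B,D,E,G} → run E
t=30: ready={B,D,E,G} → run E
t=31: ready={B,D,G} → run D
t=32: ready={B,D,G} → run D
t=33: ready={B,D,G} → run D
t=34: ready={B,G} → run G
t=35: ready={B,G} → run G
t=36: ready={B,G} → run G
t=37: ready={B,G} → run G
t=38: ready={B,G} → run G
t=39: ready={B,G} → run G
t=40: ready={B,G} → run G
t=41: ready={B,G} → run G
t=42: ready={B} → run B
t=43: ready={B} → run B
t=44: (idle)
t=45: (idle)
t=46: (idle)
t=47: (idle)
t=48: (idle)

completion order = A, C, F, H, E, D, G, B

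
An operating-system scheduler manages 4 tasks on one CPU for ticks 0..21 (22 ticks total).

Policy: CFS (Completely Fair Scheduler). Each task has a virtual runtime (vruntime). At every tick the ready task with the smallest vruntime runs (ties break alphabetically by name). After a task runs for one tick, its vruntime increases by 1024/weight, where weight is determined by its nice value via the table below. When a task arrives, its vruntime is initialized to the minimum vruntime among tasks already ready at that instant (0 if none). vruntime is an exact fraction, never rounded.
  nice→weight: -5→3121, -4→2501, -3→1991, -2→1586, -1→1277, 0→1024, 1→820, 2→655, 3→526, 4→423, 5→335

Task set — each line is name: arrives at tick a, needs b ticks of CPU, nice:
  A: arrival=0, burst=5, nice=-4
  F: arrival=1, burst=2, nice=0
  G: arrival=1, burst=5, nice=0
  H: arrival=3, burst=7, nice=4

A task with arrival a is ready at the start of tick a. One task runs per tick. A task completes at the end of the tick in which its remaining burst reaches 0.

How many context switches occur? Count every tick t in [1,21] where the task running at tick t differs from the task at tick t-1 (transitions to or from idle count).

context switches = 12

t=0: vr[A=0] → run A
t=1: vr[A=1024/2501 F=1024/2501 G=1024/2501] → run A
t=2: vr[A=2048/2501 F=1024/2501 G=1024/2501] → run F
t=3: vr[A=2048/2501 F=3525/2501 G=1024/2501 H=1024/2501] → run G
t=4: vr[A=2048/2501 F=3525/2501 G=3525/2501 H=1024/2501] → run H
t=5: vr[A=2048/2501 F=3525/2501 G=3525/2501 H=2994176/1057923] → run A
t=6: vr[A=3072/2501 F=3525/2501 G=3525/2501 H=2994176/1057923] → run A
t=7: vr[A=4096/2501 F=3525/2501 G=3525/2501 H=2994176/1057923] → run F
t=8: vr[A=4096/2501 G=3525/2501 H=2994176/1057923] → run G
t=9: vr[A=4096/2501 G=6026/2501 H=2994176/1057923] → run A
t=10: vr[G=6026/2501 H=2994176/1057923] → run G
t=11: vr[G=8527/2501 H=2994176/1057923] → run H
t=12: vr[G=8527/2501 H=5555200/1057923] → run G
t=13: vr[G=11028/2501 H=5555200/1057923] → run G
t=14: vr[H=5555200/1057923] → run H
t=15: vr[H=2705408/352641] → run H
t=16: vr[H=10677248/1057923] → run H
t=17: vr[H=13238272/1057923] → run H
t=18: vr[H=5266432/352641] → run H
t=19: (idle)
t=20: (idle)
t=21: (idle)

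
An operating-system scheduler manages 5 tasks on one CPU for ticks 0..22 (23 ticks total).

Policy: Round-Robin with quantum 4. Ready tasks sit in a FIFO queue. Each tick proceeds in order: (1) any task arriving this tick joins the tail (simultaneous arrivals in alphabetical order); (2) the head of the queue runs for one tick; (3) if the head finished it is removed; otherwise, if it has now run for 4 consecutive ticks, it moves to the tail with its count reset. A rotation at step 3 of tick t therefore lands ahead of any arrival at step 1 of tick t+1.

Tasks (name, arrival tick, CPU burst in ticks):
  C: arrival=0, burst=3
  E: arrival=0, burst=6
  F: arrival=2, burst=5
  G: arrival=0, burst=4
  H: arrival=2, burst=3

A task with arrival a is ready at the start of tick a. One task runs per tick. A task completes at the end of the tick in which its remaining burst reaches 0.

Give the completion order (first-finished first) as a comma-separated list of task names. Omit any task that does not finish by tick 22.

completion order = C, G, H, E, F

t=0: queue=[C,E,G] q_used=0 → run C
t=1: queue=[C,E,G] q_used=1 → run C
t=2: queue=[C,E,G,F,H] q_used=2 → run C
t=3: queue=[E,G,F,H] q_used=0 → run E
t=4: queue=[E,G,F,H] q_used=1 → run E
t=5: queue=[E,G,F,H] q_used=2 → run E
t=6: queue=[E,G,F,H] q_used=3 → run E
t=7: queue=[G,F,H,E] q_used=0 → run G
t=8: queue=[G,F,H,E] q_used=1 → run G
t=9: queue=[G,F,H,E] q_used=2 → run G
t=10: queue=[G,F,H,E] q_used=3 → run G
t=11: queue=[F,H,E] q_used=0 → run F
t=12: queue=[F,H,E] q_used=1 → run F
t=13: queue=[F,H,E] q_used=2 → run F
t=14: queue=[F,H,E] q_used=3 → run F
t=15: queue=[H,E,F] q_used=0 → run H
t=16: queue=[H,E,F] q_used=1 → run H
t=17: queue=[H,E,F] q_used=2 → run H
t=18: queue=[E,F] q_used=0 → run E
t=19: queue=[E,F] q_used=1 → run E
t=20: queue=[F] q_used=0 → run F
t=21: (idle)
t=22: (idle)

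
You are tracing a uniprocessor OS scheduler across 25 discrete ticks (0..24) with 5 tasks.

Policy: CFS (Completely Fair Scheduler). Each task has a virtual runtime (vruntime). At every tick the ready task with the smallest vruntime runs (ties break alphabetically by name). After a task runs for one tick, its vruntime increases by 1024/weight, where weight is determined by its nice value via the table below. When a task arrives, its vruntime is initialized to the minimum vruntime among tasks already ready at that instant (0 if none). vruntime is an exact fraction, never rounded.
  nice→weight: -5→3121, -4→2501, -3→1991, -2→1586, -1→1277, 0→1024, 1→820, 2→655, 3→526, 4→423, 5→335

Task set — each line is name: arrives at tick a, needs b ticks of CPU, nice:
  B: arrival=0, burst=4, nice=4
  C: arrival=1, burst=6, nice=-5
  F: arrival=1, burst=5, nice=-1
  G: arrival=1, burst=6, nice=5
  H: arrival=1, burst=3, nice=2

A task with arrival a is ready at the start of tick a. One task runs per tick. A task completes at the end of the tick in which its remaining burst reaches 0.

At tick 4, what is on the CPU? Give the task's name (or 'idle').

running at tick 4 = G

t=0: vr[B=0] → run B
t=1: vr[B=1024/423 C=1024/423 F=1024/423 G=1024/423 H=1024/423] → run B
t=2: vr[B=2048/423 C=1024/423 F=1024/423 G=1024/423 H=1024/423] → run C
t=3: vr[B=2048/423 C=3629056/1320183 F=1024/423 G=1024/423 H=1024/423] → run F
t=4: vr[B=2048/423 C=3629056/1320183 F=1740800/540171 G=1024/423 H=1024/423] → run G
t=5: vr[B=2048/423 C=3629056/1320183 F=1740800/540171 G=776192/141705 H=1024/423] → run H
t=6: vr[B=2048/423 C=3629056/1320183 F=1740800/540171 G=776192/141705 H=1103872/277065] → run C
t=7: vr[B=2048/423 C=4062208/1320183 F=1740800/540171 G=776192/141705 H=1103872/277065] → run C
t=8: vr[B=2048/423 C=4495360/1320183 F=1740800/540171 G=776192/141705 H=1103872/277065] → run F
t=9: vr[B=2048/423 C=4495360/1320183 F=2173952/540171 G=776192/141705 H=1103872/277065] → run C
t=10: vr[B=2048/423 C=4928512/1320183 F=2173952/540171 G=776192/141705 H=1103872/277065] → run C
t=11: vr[B=2048/423 C=5361664/1320183 F=2173952/540171 G=776192/141705 H=1103872/277065] → run H
t=12: vr[B=2048/423 C=5361664/1320183 F=2173952/540171 G=776192/141705 H=1537024/277065] → run F
t=13: vr[B=2048/423 C=5361664/1320183 F=2607104/540171 G=776192/141705 H=1537024/277065] → run C
t=14: vr[B=2048/423 F=2607104/540171 G=776192/141705 H=1537024/277065] → run F
t=15: vr[B=2048/423 F=3040256/540171 G=776192/141705 H=1537024/277065] → run B
t=16: vr[B=1024/141 F=3040256/540171 G=776192/141705 H=1537024/277065] → run G
t=17: vr[B=1024/141 F=3040256/540171 G=1209344/141705 H=1537024/277065] → run H
t=18: vr[B=1024/141 F=3040256/540171 G=1209344/141705] → run F
t=19: vr[B=1024/141 G=1209344/141705] → run B
t=20: vr[G=1209344/141705] → run G
t=21: vr[G=1642496/141705] → run G
t=22: vr[G=2075648/141705] → run G
t=23: vr[G=501760/28341] → run G
t=24: (idle)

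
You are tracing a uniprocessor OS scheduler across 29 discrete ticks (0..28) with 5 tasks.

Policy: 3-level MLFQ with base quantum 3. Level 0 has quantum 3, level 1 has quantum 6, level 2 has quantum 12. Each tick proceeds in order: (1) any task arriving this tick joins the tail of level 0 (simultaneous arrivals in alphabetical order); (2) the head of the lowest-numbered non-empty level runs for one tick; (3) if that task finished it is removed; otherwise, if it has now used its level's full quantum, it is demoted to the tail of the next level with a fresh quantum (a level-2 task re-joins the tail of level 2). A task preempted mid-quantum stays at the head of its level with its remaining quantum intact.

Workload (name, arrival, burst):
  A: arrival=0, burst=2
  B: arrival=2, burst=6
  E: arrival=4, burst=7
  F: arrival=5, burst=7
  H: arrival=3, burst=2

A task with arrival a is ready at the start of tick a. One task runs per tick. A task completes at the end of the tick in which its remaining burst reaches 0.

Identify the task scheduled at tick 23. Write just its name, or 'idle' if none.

running at tick 23 = F

t=0: L0/L1/L2 = A/-/- → run A
t=1: L0/L1/L2 = A/-/- → run A
t=2: L0/L1/L2 = B/-/- → run B
t=3: L0/L1/L2 = BH/-/- → run B
t=4: L0/L1/L2 = BHE/-/- → run B
t=5: L0/L1/L2 = HEF/B/- → run H
t=6: L0/L1/L2 = HEF/B/- → run H
t=7: L0/L1/L2 = EF/B/- → run E
t=8: L0/L1/L2 = EF/B/- → run E
t=9: L0/L1/L2 = EF/B/- → run E
t=10: L0/L1/L2 = F/BE/- → run F
t=11: L0/L1/L2 = F/BE/- → run F
t=12: L0/L1/L2 = F/BE/- → run F
t=13: L0/L1/L2 = -/BEF/- → run B
t=14: L0/L1/L2 = -/BEF/- → run B
t=15: L0/L1/L2 = -/BEF/- → run B
t=16: L0/L1/L2 = -/EF/- → run E
t=17: L0/L1/L2 = -/EF/- → run E
t=18: L0/L1/L2 = -/EF/- → run E
t=19: L0/L1/L2 = -/EF/- → run E
t=20: L0/L1/L2 = -/F/- → run F
t=21: L0/L1/L2 = -/F/- → run F
t=22: L0/L1/L2 = -/F/- → run F
t=23: L0/L1/L2 = -/F/- → run F
t=24: (idle)
t=25: (idle)
t=26: (idle)
t=27: (idle)
t=28: (idle)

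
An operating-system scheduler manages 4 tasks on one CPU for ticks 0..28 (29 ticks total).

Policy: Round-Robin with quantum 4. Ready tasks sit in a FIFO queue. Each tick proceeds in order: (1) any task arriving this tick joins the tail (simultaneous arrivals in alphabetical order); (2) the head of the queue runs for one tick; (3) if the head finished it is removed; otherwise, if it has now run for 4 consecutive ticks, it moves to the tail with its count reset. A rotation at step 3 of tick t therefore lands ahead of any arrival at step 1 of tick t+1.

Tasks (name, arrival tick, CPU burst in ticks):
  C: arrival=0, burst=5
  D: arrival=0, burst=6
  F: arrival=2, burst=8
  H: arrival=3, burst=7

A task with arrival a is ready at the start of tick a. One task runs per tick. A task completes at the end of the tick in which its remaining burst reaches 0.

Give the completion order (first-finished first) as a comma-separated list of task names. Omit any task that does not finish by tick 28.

completion order = C, D, F, H

t=0: queue=[C,D] q_used=0 → run C
t=1: queue=[C,D] q_used=1 → run C
t=2: queue=[C,D,F] q_used=2 → run C
t=3: queue=[C,D,F,H] q_used=3 → run C
t=4: queue=[D,F,H,C] q_used=0 → run D
t=5: queue=[D,F,H,C] q_used=1 → run D
t=6: queue=[D,F,H,C] q_used=2 → run D
t=7: queue=[D,F,H,C] q_used=3 → run D
t=8: queue=[F,H,C,D] q_used=0 → run F
t=9: queue=[F,H,C,D] q_used=1 → run F
t=10: queue=[F,H,C,D] q_used=2 → run F
t=11: queue=[F,H,C,D] q_used=3 → run F
t=12: queue=[H,C,D,F] q_used=0 → run H
t=13: queue=[H,C,D,F] q_used=1 → run H
t=14: queue=[H,C,D,F] q_used=2 → run H
t=15: queue=[H,C,D,F] q_used=3 → run H
t=16: queue=[C,D,F,H] q_used=0 → run C
t=17: queue=[D,F,H] q_used=0 → run D
t=18: queue=[D,F,H] q_used=1 → run D
t=19: queue=[F,H] q_used=0 → run F
t=20: queue=[F,H] q_used=1 → run F
t=21: queue=[F,H] q_used=2 → run F
t=22: queue=[F,H] q_used=3 → run F
t=23: queue=[H] q_used=0 → run H
t=24: queue=[H] q_used=1 → run H
t=25: queue=[H] q_used=2 → run H
t=26: (idle)
t=27: (idle)
t=28: (idle)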